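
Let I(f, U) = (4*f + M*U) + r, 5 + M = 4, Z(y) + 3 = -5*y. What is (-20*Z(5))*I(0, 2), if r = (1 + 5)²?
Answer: 19040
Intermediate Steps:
Z(y) = -3 - 5*y
M = -1 (M = -5 + 4 = -1)
r = 36 (r = 6² = 36)
I(f, U) = 36 - U + 4*f (I(f, U) = (4*f - U) + 36 = (-U + 4*f) + 36 = 36 - U + 4*f)
(-20*Z(5))*I(0, 2) = (-20*(-3 - 5*5))*(36 - 1*2 + 4*0) = (-20*(-3 - 25))*(36 - 2 + 0) = -20*(-28)*34 = 560*34 = 19040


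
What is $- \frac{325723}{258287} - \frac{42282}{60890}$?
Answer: $- \frac{15377082202}{7863547715} \approx -1.9555$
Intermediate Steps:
$- \frac{325723}{258287} - \frac{42282}{60890} = \left(-325723\right) \frac{1}{258287} - \frac{21141}{30445} = - \frac{325723}{258287} - \frac{21141}{30445} = - \frac{15377082202}{7863547715}$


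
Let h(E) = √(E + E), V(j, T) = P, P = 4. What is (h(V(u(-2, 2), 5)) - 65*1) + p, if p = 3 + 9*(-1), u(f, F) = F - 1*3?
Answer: -71 + 2*√2 ≈ -68.172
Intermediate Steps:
u(f, F) = -3 + F (u(f, F) = F - 3 = -3 + F)
p = -6 (p = 3 - 9 = -6)
V(j, T) = 4
h(E) = √2*√E (h(E) = √(2*E) = √2*√E)
(h(V(u(-2, 2), 5)) - 65*1) + p = (√2*√4 - 65*1) - 6 = (√2*2 - 65) - 6 = (2*√2 - 65) - 6 = (-65 + 2*√2) - 6 = -71 + 2*√2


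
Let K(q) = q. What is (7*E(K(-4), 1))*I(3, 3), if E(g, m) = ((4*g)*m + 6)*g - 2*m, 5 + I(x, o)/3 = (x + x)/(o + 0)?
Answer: -2394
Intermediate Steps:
I(x, o) = -15 + 6*x/o (I(x, o) = -15 + 3*((x + x)/(o + 0)) = -15 + 3*((2*x)/o) = -15 + 3*(2*x/o) = -15 + 6*x/o)
E(g, m) = -2*m + g*(6 + 4*g*m) (E(g, m) = (4*g*m + 6)*g - 2*m = (6 + 4*g*m)*g - 2*m = g*(6 + 4*g*m) - 2*m = -2*m + g*(6 + 4*g*m))
(7*E(K(-4), 1))*I(3, 3) = (7*(-2*1 + 6*(-4) + 4*1*(-4)**2))*(-15 + 6*3/3) = (7*(-2 - 24 + 4*1*16))*(-15 + 6*3*(1/3)) = (7*(-2 - 24 + 64))*(-15 + 6) = (7*38)*(-9) = 266*(-9) = -2394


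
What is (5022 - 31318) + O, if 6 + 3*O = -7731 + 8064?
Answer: -26187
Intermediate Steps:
O = 109 (O = -2 + (-7731 + 8064)/3 = -2 + (⅓)*333 = -2 + 111 = 109)
(5022 - 31318) + O = (5022 - 31318) + 109 = -26296 + 109 = -26187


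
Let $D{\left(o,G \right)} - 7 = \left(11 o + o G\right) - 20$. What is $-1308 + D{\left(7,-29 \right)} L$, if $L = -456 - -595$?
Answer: $-20629$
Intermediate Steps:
$D{\left(o,G \right)} = -13 + 11 o + G o$ ($D{\left(o,G \right)} = 7 - \left(20 - 11 o - o G\right) = 7 - \left(20 - 11 o - G o\right) = 7 + \left(-20 + 11 o + G o\right) = -13 + 11 o + G o$)
$L = 139$ ($L = -456 + 595 = 139$)
$-1308 + D{\left(7,-29 \right)} L = -1308 + \left(-13 + 11 \cdot 7 - 203\right) 139 = -1308 + \left(-13 + 77 - 203\right) 139 = -1308 - 19321 = -20629$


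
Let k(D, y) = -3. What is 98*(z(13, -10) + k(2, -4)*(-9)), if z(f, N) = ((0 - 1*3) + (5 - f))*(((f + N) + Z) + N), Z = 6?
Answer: 3724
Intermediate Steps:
z(f, N) = (2 - f)*(6 + f + 2*N) (z(f, N) = ((0 - 1*3) + (5 - f))*(((f + N) + 6) + N) = ((0 - 3) + (5 - f))*(((N + f) + 6) + N) = (-3 + (5 - f))*((6 + N + f) + N) = (2 - f)*(6 + f + 2*N))
98*(z(13, -10) + k(2, -4)*(-9)) = 98*((12 - 1*13² - 4*13 + 4*(-10) - 2*(-10)*13) - 3*(-9)) = 98*((12 - 1*169 - 52 - 40 + 260) + 27) = 98*((12 - 169 - 52 - 40 + 260) + 27) = 98*(11 + 27) = 98*38 = 3724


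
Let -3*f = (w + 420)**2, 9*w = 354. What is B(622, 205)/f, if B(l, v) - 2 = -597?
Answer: 16065/1898884 ≈ 0.0084602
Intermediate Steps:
w = 118/3 (w = (1/9)*354 = 118/3 ≈ 39.333)
B(l, v) = -595 (B(l, v) = 2 - 597 = -595)
f = -1898884/27 (f = -(118/3 + 420)**2/3 = -(1378/3)**2/3 = -1/3*1898884/9 = -1898884/27 ≈ -70329.)
B(622, 205)/f = -595/(-1898884/27) = -595*(-27/1898884) = 16065/1898884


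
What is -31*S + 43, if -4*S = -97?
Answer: -2835/4 ≈ -708.75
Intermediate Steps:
S = 97/4 (S = -¼*(-97) = 97/4 ≈ 24.250)
-31*S + 43 = -31*97/4 + 43 = -3007/4 + 43 = -2835/4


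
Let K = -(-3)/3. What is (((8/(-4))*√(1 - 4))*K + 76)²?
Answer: 5764 - 304*I*√3 ≈ 5764.0 - 526.54*I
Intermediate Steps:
K = 1 (K = -(-3)/3 = -1*(-1) = 1)
(((8/(-4))*√(1 - 4))*K + 76)² = (((8/(-4))*√(1 - 4))*1 + 76)² = (((8*(-¼))*√(-3))*1 + 76)² = (-2*I*√3*1 + 76)² = (-2*I*√3 + 76)² = (76 - 2*I*√3)²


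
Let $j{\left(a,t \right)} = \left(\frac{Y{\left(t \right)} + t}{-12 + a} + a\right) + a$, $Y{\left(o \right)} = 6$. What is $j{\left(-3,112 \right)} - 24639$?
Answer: $- \frac{369793}{15} \approx -24653.0$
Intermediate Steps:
$j{\left(a,t \right)} = 2 a + \frac{6 + t}{-12 + a}$ ($j{\left(a,t \right)} = \left(\frac{6 + t}{-12 + a} + a\right) + a = \left(a + \frac{6 + t}{-12 + a}\right) + a = 2 a + \frac{6 + t}{-12 + a}$)
$j{\left(-3,112 \right)} - 24639 = \frac{6 + 112 - -72 + 2 \left(-3\right)^{2}}{-12 - 3} - 24639 = \frac{6 + 112 + 72 + 2 \cdot 9}{-15} - 24639 = - \frac{6 + 112 + 72 + 18}{15} - 24639 = \left(- \frac{1}{15}\right) 208 - 24639 = - \frac{208}{15} - 24639 = - \frac{369793}{15}$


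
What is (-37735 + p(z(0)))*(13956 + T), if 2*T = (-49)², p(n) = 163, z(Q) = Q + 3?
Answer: -569460018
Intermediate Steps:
z(Q) = 3 + Q
T = 2401/2 (T = (½)*(-49)² = (½)*2401 = 2401/2 ≈ 1200.5)
(-37735 + p(z(0)))*(13956 + T) = (-37735 + 163)*(13956 + 2401/2) = -37572*30313/2 = -569460018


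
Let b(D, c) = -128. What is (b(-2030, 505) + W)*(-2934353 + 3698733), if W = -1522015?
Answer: -1163495666340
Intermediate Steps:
(b(-2030, 505) + W)*(-2934353 + 3698733) = (-128 - 1522015)*(-2934353 + 3698733) = -1522143*764380 = -1163495666340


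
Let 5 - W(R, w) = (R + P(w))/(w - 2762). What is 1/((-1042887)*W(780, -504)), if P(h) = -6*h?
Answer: -1633/10498743429 ≈ -1.5554e-7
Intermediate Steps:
W(R, w) = 5 - (R - 6*w)/(-2762 + w) (W(R, w) = 5 - (R - 6*w)/(w - 2762) = 5 - (R - 6*w)/(-2762 + w))
1/((-1042887)*W(780, -504)) = 1/((-1042887)*(((-13810 - 1*780 + 11*(-504))/(-2762 - 504)))) = -(-3266/(-13810 - 780 - 5544))/1042887 = -1/(1042887*((-1/3266*(-20134)))) = -1/(1042887*10067/1633) = -1/1042887*1633/10067 = -1633/10498743429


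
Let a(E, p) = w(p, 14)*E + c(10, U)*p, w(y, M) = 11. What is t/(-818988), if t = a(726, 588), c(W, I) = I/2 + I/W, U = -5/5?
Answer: -6361/682490 ≈ -0.0093203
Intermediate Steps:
U = -1 (U = -5*⅕ = -1)
c(W, I) = I/2 + I/W (c(W, I) = I*(½) + I/W = I/2 + I/W)
a(E, p) = 11*E - 3*p/5 (a(E, p) = 11*E + ((½)*(-1) - 1/10)*p = 11*E + (-½ - 1*⅒)*p = 11*E + (-½ - ⅒)*p = 11*E - 3*p/5)
t = 38166/5 (t = 11*726 - ⅗*588 = 7986 - 1764/5 = 38166/5 ≈ 7633.2)
t/(-818988) = (38166/5)/(-818988) = (38166/5)*(-1/818988) = -6361/682490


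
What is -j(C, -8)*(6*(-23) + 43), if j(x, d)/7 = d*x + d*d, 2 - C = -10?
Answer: -21280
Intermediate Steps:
C = 12 (C = 2 - 1*(-10) = 2 + 10 = 12)
j(x, d) = 7*d² + 7*d*x (j(x, d) = 7*(d*x + d*d) = 7*(d*x + d²) = 7*(d² + d*x) = 7*d² + 7*d*x)
-j(C, -8)*(6*(-23) + 43) = -7*(-8)*(-8 + 12)*(6*(-23) + 43) = -7*(-8)*4*(-138 + 43) = -(-224)*(-95) = -1*21280 = -21280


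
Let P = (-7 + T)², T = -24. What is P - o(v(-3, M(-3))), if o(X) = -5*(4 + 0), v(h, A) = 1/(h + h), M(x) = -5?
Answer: 981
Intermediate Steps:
v(h, A) = 1/(2*h)
o(X) = -20 (o(X) = -5*4 = -20)
P = 961 (P = (-7 - 24)² = (-31)² = 961)
P - o(v(-3, M(-3))) = 961 - 1*(-20) = 961 + 20 = 981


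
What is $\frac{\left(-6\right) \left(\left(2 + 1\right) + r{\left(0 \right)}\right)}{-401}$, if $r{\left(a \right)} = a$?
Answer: $\frac{18}{401} \approx 0.044888$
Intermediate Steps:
$\frac{\left(-6\right) \left(\left(2 + 1\right) + r{\left(0 \right)}\right)}{-401} = \frac{\left(-6\right) \left(\left(2 + 1\right) + 0\right)}{-401} = - 6 \left(3 + 0\right) \left(- \frac{1}{401}\right) = \left(-6\right) 3 \left(- \frac{1}{401}\right) = \left(-18\right) \left(- \frac{1}{401}\right) = \frac{18}{401}$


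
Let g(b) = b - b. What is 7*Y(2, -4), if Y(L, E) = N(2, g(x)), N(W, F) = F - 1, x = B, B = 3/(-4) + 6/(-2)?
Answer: -7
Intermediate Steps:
B = -15/4 (B = 3*(-¼) + 6*(-½) = -¾ - 3 = -15/4 ≈ -3.7500)
x = -15/4 ≈ -3.7500
g(b) = 0
N(W, F) = -1 + F
Y(L, E) = -1 (Y(L, E) = -1 + 0 = -1)
7*Y(2, -4) = 7*(-1) = -7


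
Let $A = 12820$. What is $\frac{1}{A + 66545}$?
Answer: $\frac{1}{79365} \approx 1.26 \cdot 10^{-5}$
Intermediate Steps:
$\frac{1}{A + 66545} = \frac{1}{12820 + 66545} = \frac{1}{79365}$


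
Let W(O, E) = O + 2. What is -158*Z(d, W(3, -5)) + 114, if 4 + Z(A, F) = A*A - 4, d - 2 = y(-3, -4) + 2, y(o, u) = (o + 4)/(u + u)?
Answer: -31823/32 ≈ -994.47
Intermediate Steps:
y(o, u) = (4 + o)/(2*u) (y(o, u) = (4 + o)/((2*u)) = (4 + o)*(1/(2*u)) = (4 + o)/(2*u))
d = 31/8 (d = 2 + ((1/2)*(4 - 3)/(-4) + 2) = 2 + ((1/2)*(-1/4)*1 + 2) = 2 + (-1/8 + 2) = 2 + 15/8 = 31/8 ≈ 3.8750)
W(O, E) = 2 + O
Z(A, F) = -8 + A**2 (Z(A, F) = -4 + (A*A - 4) = -4 + (A**2 - 4) = -4 + (-4 + A**2) = -8 + A**2)
-158*Z(d, W(3, -5)) + 114 = -158*(-8 + (31/8)**2) + 114 = -158*(-8 + 961/64) + 114 = -158*449/64 + 114 = -35471/32 + 114 = -31823/32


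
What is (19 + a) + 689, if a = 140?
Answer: 848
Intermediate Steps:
(19 + a) + 689 = (19 + 140) + 689 = 159 + 689 = 848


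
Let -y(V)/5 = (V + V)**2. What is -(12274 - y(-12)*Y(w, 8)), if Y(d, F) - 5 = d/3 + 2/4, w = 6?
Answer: -33874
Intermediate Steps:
Y(d, F) = 11/2 + d/3 (Y(d, F) = 5 + (d/3 + 2/4) = 5 + (d*(1/3) + 2*(1/4)) = 5 + (d/3 + 1/2) = 5 + (1/2 + d/3) = 11/2 + d/3)
y(V) = -20*V**2 (y(V) = -5*(V + V)**2 = -5*4*V**2 = -20*V**2)
-(12274 - y(-12)*Y(w, 8)) = -(12274 - (-20*(-12)**2)*(11/2 + (1/3)*6)) = -(12274 - (-20*144)*(11/2 + 2)) = -(12274 - (-2880)*15/2) = -(12274 - 1*(-21600)) = -(12274 + 21600) = -1*33874 = -33874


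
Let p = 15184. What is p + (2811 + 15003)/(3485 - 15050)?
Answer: 58528382/3855 ≈ 15182.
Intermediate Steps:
p + (2811 + 15003)/(3485 - 15050) = 15184 + (2811 + 15003)/(3485 - 15050) = 15184 + 17814/(-11565) = 15184 + 17814*(-1/11565) = 15184 - 5938/3855 = 58528382/3855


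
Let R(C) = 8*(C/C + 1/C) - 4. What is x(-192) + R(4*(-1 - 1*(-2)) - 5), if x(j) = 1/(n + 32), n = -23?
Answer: -35/9 ≈ -3.8889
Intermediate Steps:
x(j) = ⅑ (x(j) = 1/(-23 + 32) = 1/9 = ⅑)
R(C) = 4 + 8/C (R(C) = 8*(1 + 1/C) - 4 = (8 + 8/C) - 4 = 4 + 8/C)
x(-192) + R(4*(-1 - 1*(-2)) - 5) = ⅑ + (4 + 8/(4*(-1 - 1*(-2)) - 5)) = ⅑ + (4 + 8/(4*(-1 + 2) - 5)) = ⅑ + (4 + 8/(4*1 - 5)) = ⅑ + (4 + 8/(4 - 5)) = ⅑ + (4 + 8/(-1)) = ⅑ + (4 + 8*(-1)) = ⅑ + (4 - 8) = ⅑ - 4 = -35/9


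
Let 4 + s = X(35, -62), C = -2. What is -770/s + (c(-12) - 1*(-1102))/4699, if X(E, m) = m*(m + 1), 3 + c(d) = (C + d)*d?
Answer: 584248/8876411 ≈ 0.065820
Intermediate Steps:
c(d) = -3 + d*(-2 + d) (c(d) = -3 + (-2 + d)*d = -3 + d*(-2 + d))
X(E, m) = m*(1 + m)
s = 3778 (s = -4 - 62*(1 - 62) = -4 - 62*(-61) = -4 + 3782 = 3778)
-770/s + (c(-12) - 1*(-1102))/4699 = -770/3778 + ((-3 + (-12)² - 2*(-12)) - 1*(-1102))/4699 = -770*1/3778 + ((-3 + 144 + 24) + 1102)*(1/4699) = -385/1889 + (165 + 1102)*(1/4699) = -385/1889 + 1267*(1/4699) = -385/1889 + 1267/4699 = 584248/8876411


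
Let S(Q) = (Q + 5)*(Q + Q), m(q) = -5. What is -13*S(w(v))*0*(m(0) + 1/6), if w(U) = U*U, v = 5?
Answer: 0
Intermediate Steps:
w(U) = U²
S(Q) = 2*Q*(5 + Q) (S(Q) = (5 + Q)*(2*Q) = 2*Q*(5 + Q))
-13*S(w(v))*0*(m(0) + 1/6) = -13*2*5²*(5 + 5²)*0*(-5 + 1/6) = -13*2*25*(5 + 25)*0*(-5 + ⅙) = -13*2*25*30*0*(-29/6) = -19500*0 = -13*0 = 0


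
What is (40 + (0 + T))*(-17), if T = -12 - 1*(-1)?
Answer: -493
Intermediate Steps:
T = -11 (T = -12 + 1 = -11)
(40 + (0 + T))*(-17) = (40 + (0 - 11))*(-17) = (40 - 11)*(-17) = 29*(-17) = -493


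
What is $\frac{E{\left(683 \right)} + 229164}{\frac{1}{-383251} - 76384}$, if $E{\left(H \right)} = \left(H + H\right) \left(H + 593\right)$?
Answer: $- \frac{151167991436}{5854848877} \approx -25.819$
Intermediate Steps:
$E{\left(H \right)} = 2 H \left(593 + H\right)$
$\frac{E{\left(683 \right)} + 229164}{\frac{1}{-383251} - 76384} = \frac{2 \cdot 683 \left(593 + 683\right) + 229164}{\frac{1}{-383251} - 76384} = \frac{2 \cdot 683 \cdot 1276 + 229164}{- \frac{1}{383251} - 76384} = \frac{1743016 + 229164}{- \frac{29274244385}{383251}} = 1972180 \left(- \frac{383251}{29274244385}\right) = - \frac{151167991436}{5854848877}$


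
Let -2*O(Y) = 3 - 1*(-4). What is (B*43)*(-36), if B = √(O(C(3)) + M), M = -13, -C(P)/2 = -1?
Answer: -774*I*√66 ≈ -6288.0*I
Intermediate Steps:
C(P) = 2 (C(P) = -2*(-1) = 2)
O(Y) = -7/2 (O(Y) = -(3 - 1*(-4))/2 = -(3 + 4)/2 = -½*7 = -7/2)
B = I*√66/2 (B = √(-7/2 - 13) = √(-33/2) = I*√66/2 ≈ 4.062*I)
(B*43)*(-36) = ((I*√66/2)*43)*(-36) = (43*I*√66/2)*(-36) = -774*I*√66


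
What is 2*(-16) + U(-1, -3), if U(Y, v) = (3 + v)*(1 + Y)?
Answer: -32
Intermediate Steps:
U(Y, v) = (1 + Y)*(3 + v)
2*(-16) + U(-1, -3) = 2*(-16) + (3 - 3 + 3*(-1) - 1*(-3)) = -32 + (3 - 3 - 3 + 3) = -32 + 0 = -32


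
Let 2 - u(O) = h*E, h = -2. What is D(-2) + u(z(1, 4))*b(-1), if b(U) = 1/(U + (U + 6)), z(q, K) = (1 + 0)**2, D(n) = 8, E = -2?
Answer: 15/2 ≈ 7.5000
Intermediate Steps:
z(q, K) = 1 (z(q, K) = 1**2 = 1)
u(O) = -2 (u(O) = 2 - (-2)*(-2) = 2 - 1*4 = 2 - 4 = -2)
b(U) = 1/(6 + 2*U) (b(U) = 1/(U + (6 + U)) = 1/(6 + 2*U))
D(-2) + u(z(1, 4))*b(-1) = 8 - 1/(3 - 1) = 8 - 1/2 = 15/2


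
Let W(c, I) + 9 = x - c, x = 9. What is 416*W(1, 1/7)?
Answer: -416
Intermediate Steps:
W(c, I) = -c (W(c, I) = -9 + (9 - c) = -c)
416*W(1, 1/7) = 416*(-1*1) = 416*(-1) = -416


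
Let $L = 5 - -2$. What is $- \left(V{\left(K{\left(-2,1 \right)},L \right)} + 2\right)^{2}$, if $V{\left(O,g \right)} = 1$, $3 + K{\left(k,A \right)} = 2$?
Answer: $-9$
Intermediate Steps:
$K{\left(k,A \right)} = -1$ ($K{\left(k,A \right)} = -3 + 2 = -1$)
$L = 7$ ($L = 5 + 2 = 7$)
$- \left(V{\left(K{\left(-2,1 \right)},L \right)} + 2\right)^{2} = - \left(1 + 2\right)^{2} = - 3^{2} = \left(-1\right) 9 = -9$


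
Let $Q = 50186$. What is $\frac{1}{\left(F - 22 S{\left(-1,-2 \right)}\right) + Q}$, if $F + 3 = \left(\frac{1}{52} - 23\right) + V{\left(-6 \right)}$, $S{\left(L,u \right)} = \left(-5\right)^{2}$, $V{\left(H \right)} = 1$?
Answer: $\frac{52}{2579773} \approx 2.0157 \cdot 10^{-5}$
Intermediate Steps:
$S{\left(L,u \right)} = 25$
$F = - \frac{1299}{52}$ ($F = -3 + \left(\left(\frac{1}{52} - 23\right) + 1\right) = -3 + \left(- \frac{1195}{52} + 1\right) = -3 - \frac{1143}{52} = - \frac{1299}{52} \approx -24.981$)
$\frac{1}{\left(F - 22 S{\left(-1,-2 \right)}\right) + Q} = \frac{1}{\left(- \frac{1299}{52} - 550\right) + 50186} = \frac{1}{- \frac{29899}{52} + 50186} = \frac{1}{\frac{2579773}{52}} = \frac{52}{2579773}$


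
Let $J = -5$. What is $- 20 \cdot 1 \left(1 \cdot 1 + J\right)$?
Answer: $80$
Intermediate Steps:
$- 20 \cdot 1 \left(1 \cdot 1 + J\right) = - 20 \cdot 1 \left(1 \cdot 1 - 5\right) = - 20 \cdot 1 \left(1 - 5\right) = - 20 \cdot 1 \left(-4\right) = \left(-20\right) \left(-4\right) = 80$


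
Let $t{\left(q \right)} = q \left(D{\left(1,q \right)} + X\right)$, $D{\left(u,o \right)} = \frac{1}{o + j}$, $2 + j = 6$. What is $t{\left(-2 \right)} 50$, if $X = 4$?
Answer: $-450$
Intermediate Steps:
$j = 4$ ($j = -2 + 6 = 4$)
$D{\left(u,o \right)} = \frac{1}{4 + o}$ ($D{\left(u,o \right)} = \frac{1}{o + 4} = \frac{1}{4 + o}$)
$t{\left(q \right)} = q \left(4 + \frac{1}{4 + q}\right)$ ($t{\left(q \right)} = q \left(\frac{1}{4 + q} + 4\right) = q \left(4 + \frac{1}{4 + q}\right)$)
$t{\left(-2 \right)} 50 = - \frac{2 \left(17 + 4 \left(-2\right)\right)}{4 - 2} \cdot 50 = - \frac{2 \left(17 - 8\right)}{2} \cdot 50 = \left(-2\right) \frac{1}{2} \cdot 9 \cdot 50 = \left(-9\right) 50 = -450$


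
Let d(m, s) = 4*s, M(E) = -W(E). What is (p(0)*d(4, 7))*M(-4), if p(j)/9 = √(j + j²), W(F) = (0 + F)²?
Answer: 0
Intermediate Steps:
W(F) = F²
M(E) = -E²
p(j) = 9*√(j + j²)
(p(0)*d(4, 7))*M(-4) = ((9*√(0*(1 + 0)))*(4*7))*(-1*(-4)²) = ((9*√(0*1))*28)*(-1*16) = ((9*√0)*28)*(-16) = ((9*0)*28)*(-16) = (0*28)*(-16) = 0*(-16) = 0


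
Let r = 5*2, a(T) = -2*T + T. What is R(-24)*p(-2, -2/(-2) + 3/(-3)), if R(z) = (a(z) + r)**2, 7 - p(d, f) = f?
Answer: 8092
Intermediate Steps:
a(T) = -T
r = 10
p(d, f) = 7 - f
R(z) = (10 - z)**2 (R(z) = (-z + 10)**2 = (10 - z)**2)
R(-24)*p(-2, -2/(-2) + 3/(-3)) = (-10 - 24)**2*(7 - (-2/(-2) + 3/(-3))) = (-34)**2*(7 - (-2*(-1/2) + 3*(-1/3))) = 1156*(7 - (1 - 1)) = 1156*(7 - 1*0) = 1156*(7 + 0) = 1156*7 = 8092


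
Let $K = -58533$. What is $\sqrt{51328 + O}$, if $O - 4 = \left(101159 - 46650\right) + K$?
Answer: $2 \sqrt{11827} \approx 217.5$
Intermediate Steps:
$O = -4020$ ($O = 4 + \left(\left(101159 - 46650\right) - 58533\right) = 4 + \left(54509 - 58533\right) = 4 - 4024 = -4020$)
$\sqrt{51328 + O} = \sqrt{51328 - 4020} = \sqrt{47308} = 2 \sqrt{11827}$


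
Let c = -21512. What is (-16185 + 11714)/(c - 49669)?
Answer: 4471/71181 ≈ 0.062812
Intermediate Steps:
(-16185 + 11714)/(c - 49669) = (-16185 + 11714)/(-21512 - 49669) = -4471/(-71181) = -4471*(-1/71181) = 4471/71181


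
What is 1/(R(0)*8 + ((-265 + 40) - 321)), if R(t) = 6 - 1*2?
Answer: -1/514 ≈ -0.0019455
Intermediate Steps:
R(t) = 4 (R(t) = 6 - 2 = 4)
1/(R(0)*8 + ((-265 + 40) - 321)) = 1/(4*8 + ((-265 + 40) - 321)) = 1/(32 + (-225 - 321)) = 1/(32 - 546) = 1/(-514) = -1/514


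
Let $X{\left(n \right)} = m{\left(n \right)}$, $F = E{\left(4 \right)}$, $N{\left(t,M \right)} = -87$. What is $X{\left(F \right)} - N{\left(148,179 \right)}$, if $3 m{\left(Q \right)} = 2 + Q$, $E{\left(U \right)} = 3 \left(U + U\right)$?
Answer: $\frac{287}{3} \approx 95.667$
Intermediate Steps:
$E{\left(U \right)} = 6 U$ ($E{\left(U \right)} = 3 \cdot 2 U = 6 U$)
$F = 24$ ($F = 6 \cdot 4 = 24$)
$m{\left(Q \right)} = \frac{2}{3} + \frac{Q}{3}$ ($m{\left(Q \right)} = \frac{2 + Q}{3} = \frac{2}{3} + \frac{Q}{3}$)
$X{\left(n \right)} = \frac{2}{3} + \frac{n}{3}$
$X{\left(F \right)} - N{\left(148,179 \right)} = \left(\frac{2}{3} + \frac{1}{3} \cdot 24\right) - -87 = \left(\frac{2}{3} + 8\right) + 87 = \frac{26}{3} + 87 = \frac{287}{3}$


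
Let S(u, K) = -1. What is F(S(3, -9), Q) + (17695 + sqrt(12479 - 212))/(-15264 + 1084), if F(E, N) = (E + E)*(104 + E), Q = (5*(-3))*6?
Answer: -587755/2836 - 3*sqrt(1363)/14180 ≈ -207.26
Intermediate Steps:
Q = -90 (Q = -15*6 = -90)
F(E, N) = 2*E*(104 + E) (F(E, N) = (2*E)*(104 + E) = 2*E*(104 + E))
F(S(3, -9), Q) + (17695 + sqrt(12479 - 212))/(-15264 + 1084) = 2*(-1)*(104 - 1) + (17695 + sqrt(12479 - 212))/(-15264 + 1084) = 2*(-1)*103 + (17695 + sqrt(12267))/(-14180) = -206 + (17695 + 3*sqrt(1363))*(-1/14180) = -206 + (-3539/2836 - 3*sqrt(1363)/14180) = -587755/2836 - 3*sqrt(1363)/14180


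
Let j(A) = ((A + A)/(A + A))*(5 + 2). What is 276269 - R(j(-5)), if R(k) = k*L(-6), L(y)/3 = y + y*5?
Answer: 277025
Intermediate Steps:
L(y) = 18*y (L(y) = 3*(y + y*5) = 3*(y + 5*y) = 3*(6*y) = 18*y)
j(A) = 7 (j(A) = ((2*A)/((2*A)))*7 = ((2*A)*(1/(2*A)))*7 = 1*7 = 7)
R(k) = -108*k (R(k) = k*(18*(-6)) = k*(-108) = -108*k)
276269 - R(j(-5)) = 276269 - (-108)*7 = 276269 - 1*(-756) = 276269 + 756 = 277025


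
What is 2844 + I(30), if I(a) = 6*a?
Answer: 3024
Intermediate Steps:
2844 + I(30) = 2844 + 6*30 = 2844 + 180 = 3024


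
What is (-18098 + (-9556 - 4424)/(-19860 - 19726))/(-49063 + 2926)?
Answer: 358206724/913189641 ≈ 0.39226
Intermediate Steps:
(-18098 + (-9556 - 4424)/(-19860 - 19726))/(-49063 + 2926) = (-18098 - 13980/(-39586))/(-46137) = (-18098 - 13980*(-1/39586))*(-1/46137) = (-18098 + 6990/19793)*(-1/46137) = -358206724/19793*(-1/46137) = 358206724/913189641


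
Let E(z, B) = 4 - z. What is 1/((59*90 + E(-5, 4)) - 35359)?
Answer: -1/30040 ≈ -3.3289e-5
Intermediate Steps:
1/((59*90 + E(-5, 4)) - 35359) = 1/((59*90 + (4 - 1*(-5))) - 35359) = 1/((5310 + (4 + 5)) - 35359) = 1/((5310 + 9) - 35359) = 1/(5319 - 35359) = 1/(-30040) = -1/30040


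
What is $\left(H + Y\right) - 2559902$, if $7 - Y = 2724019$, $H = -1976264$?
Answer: $-7260178$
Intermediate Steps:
$Y = -2724012$ ($Y = 7 - 2724019 = -2724012$)
$\left(H + Y\right) - 2559902 = \left(-1976264 - 2724012\right) - 2559902 = -4700276 - 2559902 = -7260178$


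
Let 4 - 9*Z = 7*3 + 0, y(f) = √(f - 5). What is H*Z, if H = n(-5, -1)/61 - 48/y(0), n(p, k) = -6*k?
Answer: -34/183 - 272*I*√5/15 ≈ -0.18579 - 40.547*I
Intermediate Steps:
y(f) = √(-5 + f)
H = 6/61 + 48*I*√5/5 (H = -6*(-1)/61 - 48/√(-5 + 0) = 6*(1/61) - 48*(-I*√5/5) = 6/61 - 48*(-I*√5/5) = 6/61 - (-48)*I*√5/5 = 6/61 + 48*I*√5/5 ≈ 0.098361 + 21.466*I)
Z = -17/9 (Z = 4/9 - (7*3 + 0)/9 = 4/9 - (21 + 0)/9 = 4/9 - ⅑*21 = 4/9 - 7/3 = -17/9 ≈ -1.8889)
H*Z = (6/61 + 48*I*√5/5)*(-17/9) = -34/183 - 272*I*√5/15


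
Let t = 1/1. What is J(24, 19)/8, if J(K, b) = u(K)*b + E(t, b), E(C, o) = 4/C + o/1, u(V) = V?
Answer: 479/8 ≈ 59.875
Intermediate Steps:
t = 1
E(C, o) = o + 4/C (E(C, o) = 4/C + o*1 = 4/C + o = o + 4/C)
J(K, b) = 4 + b + K*b (J(K, b) = K*b + (b + 4/1) = K*b + (b + 4*1) = K*b + (b + 4) = K*b + (4 + b) = 4 + b + K*b)
J(24, 19)/8 = (4 + 19 + 24*19)/8 = (4 + 19 + 456)*(⅛) = 479*(⅛) = 479/8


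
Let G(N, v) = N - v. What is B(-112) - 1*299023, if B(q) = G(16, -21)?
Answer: -298986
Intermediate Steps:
B(q) = 37 (B(q) = 16 - 1*(-21) = 16 + 21 = 37)
B(-112) - 1*299023 = 37 - 1*299023 = 37 - 299023 = -298986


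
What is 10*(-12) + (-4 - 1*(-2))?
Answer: -122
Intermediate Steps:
10*(-12) + (-4 - 1*(-2)) = -120 + (-4 + 2) = -120 - 2 = -122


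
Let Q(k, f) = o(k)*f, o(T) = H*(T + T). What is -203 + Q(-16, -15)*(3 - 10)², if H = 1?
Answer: 23317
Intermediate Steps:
o(T) = 2*T (o(T) = 1*(T + T) = 1*(2*T) = 2*T)
Q(k, f) = 2*f*k (Q(k, f) = (2*k)*f = 2*f*k)
-203 + Q(-16, -15)*(3 - 10)² = -203 + (2*(-15)*(-16))*(3 - 10)² = -203 + 480*(-7)² = -203 + 480*49 = -203 + 23520 = 23317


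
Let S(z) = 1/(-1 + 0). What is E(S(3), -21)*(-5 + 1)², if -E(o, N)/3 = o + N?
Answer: 1056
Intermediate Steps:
S(z) = -1 (S(z) = 1/(-1) = -1)
E(o, N) = -3*N - 3*o (E(o, N) = -3*(o + N) = -3*(N + o) = -3*N - 3*o)
E(S(3), -21)*(-5 + 1)² = (-3*(-21) - 3*(-1))*(-5 + 1)² = (63 + 3)*(-4)² = 66*16 = 1056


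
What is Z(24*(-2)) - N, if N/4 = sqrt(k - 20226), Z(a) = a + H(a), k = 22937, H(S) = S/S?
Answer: -47 - 4*sqrt(2711) ≈ -255.27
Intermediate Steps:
H(S) = 1
Z(a) = 1 + a (Z(a) = a + 1 = 1 + a)
N = 4*sqrt(2711) (N = 4*sqrt(22937 - 20226) = 4*sqrt(2711) ≈ 208.27)
Z(24*(-2)) - N = (1 + 24*(-2)) - 4*sqrt(2711) = (1 - 48) - 4*sqrt(2711) = -47 - 4*sqrt(2711)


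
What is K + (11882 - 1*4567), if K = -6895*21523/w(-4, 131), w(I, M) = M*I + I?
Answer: 152263405/528 ≈ 2.8838e+5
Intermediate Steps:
w(I, M) = I + I*M (w(I, M) = I*M + I = I + I*M)
K = 148401085/528 (K = -6895*(-21523/(4*(1 + 131))) = -6895/(-4*132*(1/21523)) = -6895/((-528*1/21523)) = -6895/(-528/21523) = -6895*(-21523/528) = 148401085/528 ≈ 2.8106e+5)
K + (11882 - 1*4567) = 148401085/528 + (11882 - 1*4567) = 148401085/528 + (11882 - 4567) = 148401085/528 + 7315 = 152263405/528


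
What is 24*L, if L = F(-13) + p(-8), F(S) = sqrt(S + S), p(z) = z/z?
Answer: 24 + 24*I*sqrt(26) ≈ 24.0 + 122.38*I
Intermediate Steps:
p(z) = 1
F(S) = sqrt(2)*sqrt(S) (F(S) = sqrt(2*S) = sqrt(2)*sqrt(S))
L = 1 + I*sqrt(26) (L = sqrt(2)*sqrt(-13) + 1 = sqrt(2)*(I*sqrt(13)) + 1 = I*sqrt(26) + 1 = 1 + I*sqrt(26) ≈ 1.0 + 5.099*I)
24*L = 24*(1 + I*sqrt(26)) = 24 + 24*I*sqrt(26)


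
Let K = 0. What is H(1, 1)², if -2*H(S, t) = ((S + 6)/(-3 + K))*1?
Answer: 49/36 ≈ 1.3611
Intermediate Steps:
H(S, t) = 1 + S/6 (H(S, t) = -(S + 6)/(-3 + 0)/2 = -(6 + S)/(-3)/2 = -(6 + S)*(-⅓)/2 = -(-2 - S/3)/2 = 1 + S/6)
H(1, 1)² = (1 + (⅙)*1)² = (1 + ⅙)² = (7/6)² = 49/36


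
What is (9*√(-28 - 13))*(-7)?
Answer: -63*I*√41 ≈ -403.4*I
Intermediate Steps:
(9*√(-28 - 13))*(-7) = (9*√(-41))*(-7) = (9*(I*√41))*(-7) = (9*I*√41)*(-7) = -63*I*√41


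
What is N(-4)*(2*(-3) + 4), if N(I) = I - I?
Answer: 0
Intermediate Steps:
N(I) = 0
N(-4)*(2*(-3) + 4) = 0*(2*(-3) + 4) = 0*(-6 + 4) = 0*(-2) = 0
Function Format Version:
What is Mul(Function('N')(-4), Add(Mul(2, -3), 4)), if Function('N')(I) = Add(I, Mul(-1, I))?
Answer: 0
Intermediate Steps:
Function('N')(I) = 0
Mul(Function('N')(-4), Add(Mul(2, -3), 4)) = Mul(0, Add(Mul(2, -3), 4)) = Mul(0, Add(-6, 4)) = Mul(0, -2) = 0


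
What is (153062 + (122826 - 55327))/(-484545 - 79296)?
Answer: -220561/563841 ≈ -0.39118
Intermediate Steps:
(153062 + (122826 - 55327))/(-484545 - 79296) = (153062 + 67499)/(-563841) = 220561*(-1/563841) = -220561/563841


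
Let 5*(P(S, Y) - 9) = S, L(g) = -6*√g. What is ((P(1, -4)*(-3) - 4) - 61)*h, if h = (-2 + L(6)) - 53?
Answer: 5093 + 2778*√6/5 ≈ 6453.9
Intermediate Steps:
P(S, Y) = 9 + S/5
h = -55 - 6*√6 (h = (-2 - 6*√6) - 53 = -55 - 6*√6 ≈ -69.697)
((P(1, -4)*(-3) - 4) - 61)*h = (((9 + (⅕)*1)*(-3) - 4) - 61)*(-55 - 6*√6) = (((9 + ⅕)*(-3) - 4) - 61)*(-55 - 6*√6) = (((46/5)*(-3) - 4) - 61)*(-55 - 6*√6) = ((-138/5 - 4) - 61)*(-55 - 6*√6) = (-158/5 - 61)*(-55 - 6*√6) = -463*(-55 - 6*√6)/5 = 5093 + 2778*√6/5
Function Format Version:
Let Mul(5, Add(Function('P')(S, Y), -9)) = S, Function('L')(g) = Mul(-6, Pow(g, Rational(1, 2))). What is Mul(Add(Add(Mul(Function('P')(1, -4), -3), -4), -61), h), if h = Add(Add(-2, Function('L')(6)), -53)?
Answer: Add(5093, Mul(Rational(2778, 5), Pow(6, Rational(1, 2)))) ≈ 6453.9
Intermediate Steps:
Function('P')(S, Y) = Add(9, Mul(Rational(1, 5), S))
h = Add(-55, Mul(-6, Pow(6, Rational(1, 2)))) (h = Add(Add(-2, Mul(-6, Pow(6, Rational(1, 2)))), -53) = Add(-55, Mul(-6, Pow(6, Rational(1, 2)))) ≈ -69.697)
Mul(Add(Add(Mul(Function('P')(1, -4), -3), -4), -61), h) = Mul(Add(Add(Mul(Add(9, Mul(Rational(1, 5), 1)), -3), -4), -61), Add(-55, Mul(-6, Pow(6, Rational(1, 2))))) = Mul(Add(Add(Mul(Add(9, Rational(1, 5)), -3), -4), -61), Add(-55, Mul(-6, Pow(6, Rational(1, 2))))) = Mul(Add(Add(Mul(Rational(46, 5), -3), -4), -61), Add(-55, Mul(-6, Pow(6, Rational(1, 2))))) = Mul(Add(Add(Rational(-138, 5), -4), -61), Add(-55, Mul(-6, Pow(6, Rational(1, 2))))) = Mul(Add(Rational(-158, 5), -61), Add(-55, Mul(-6, Pow(6, Rational(1, 2))))) = Mul(Rational(-463, 5), Add(-55, Mul(-6, Pow(6, Rational(1, 2))))) = Add(5093, Mul(Rational(2778, 5), Pow(6, Rational(1, 2))))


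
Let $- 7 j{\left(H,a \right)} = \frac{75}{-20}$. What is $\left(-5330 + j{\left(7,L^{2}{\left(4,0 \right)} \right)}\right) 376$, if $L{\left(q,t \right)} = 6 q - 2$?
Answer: $- \frac{14027150}{7} \approx -2.0039 \cdot 10^{6}$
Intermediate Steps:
$L{\left(q,t \right)} = -2 + 6 q$
$j{\left(H,a \right)} = \frac{15}{28}$ ($j{\left(H,a \right)} = - \frac{75 \frac{1}{-20}}{7} = - \frac{75 \left(- \frac{1}{20}\right)}{7} = \left(- \frac{1}{7}\right) \left(- \frac{15}{4}\right) = \frac{15}{28}$)
$\left(-5330 + j{\left(7,L^{2}{\left(4,0 \right)} \right)}\right) 376 = \left(-5330 + \frac{15}{28}\right) 376 = \left(- \frac{149225}{28}\right) 376 = - \frac{14027150}{7}$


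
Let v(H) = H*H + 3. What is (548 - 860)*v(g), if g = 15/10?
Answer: -1638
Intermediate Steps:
g = 3/2 (g = 15*(1/10) = 3/2 ≈ 1.5000)
v(H) = 3 + H**2 (v(H) = H**2 + 3 = 3 + H**2)
(548 - 860)*v(g) = (548 - 860)*(3 + (3/2)**2) = -312*(3 + 9/4) = -312*21/4 = -1638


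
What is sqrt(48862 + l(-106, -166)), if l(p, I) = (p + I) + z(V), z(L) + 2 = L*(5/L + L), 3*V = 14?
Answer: sqrt(437533)/3 ≈ 220.49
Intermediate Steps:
V = 14/3 (V = (1/3)*14 = 14/3 ≈ 4.6667)
z(L) = -2 + L*(L + 5/L) (z(L) = -2 + L*(5/L + L) = -2 + L*(L + 5/L))
l(p, I) = 223/9 + I + p (l(p, I) = (p + I) + (3 + (14/3)**2) = (I + p) + (3 + 196/9) = (I + p) + 223/9 = 223/9 + I + p)
sqrt(48862 + l(-106, -166)) = sqrt(48862 + (223/9 - 166 - 106)) = sqrt(48862 - 2225/9) = sqrt(437533/9) = sqrt(437533)/3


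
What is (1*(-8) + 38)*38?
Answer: 1140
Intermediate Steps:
(1*(-8) + 38)*38 = (-8 + 38)*38 = 30*38 = 1140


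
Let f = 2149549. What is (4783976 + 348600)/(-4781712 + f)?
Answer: -5132576/2632163 ≈ -1.9499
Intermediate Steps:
(4783976 + 348600)/(-4781712 + f) = (4783976 + 348600)/(-4781712 + 2149549) = 5132576/(-2632163) = 5132576*(-1/2632163) = -5132576/2632163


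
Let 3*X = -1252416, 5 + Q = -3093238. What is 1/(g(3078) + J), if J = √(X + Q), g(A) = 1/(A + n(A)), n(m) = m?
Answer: 6156/133043235240241 - 37896336*I*√3510715/133043235240241 ≈ 4.6271e-11 - 0.00053371*I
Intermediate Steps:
Q = -3093243 (Q = -5 - 3093238 = -3093243)
X = -417472 (X = (⅓)*(-1252416) = -417472)
g(A) = 1/(2*A) (g(A) = 1/(A + A) = 1/(2*A))
J = I*√3510715 (J = √(-417472 - 3093243) = √(-3510715) = I*√3510715 ≈ 1873.7*I)
1/(g(3078) + J) = 1/((½)/3078 + I*√3510715) = 1/((½)*(1/3078) + I*√3510715) = 1/(1/6156 + I*√3510715)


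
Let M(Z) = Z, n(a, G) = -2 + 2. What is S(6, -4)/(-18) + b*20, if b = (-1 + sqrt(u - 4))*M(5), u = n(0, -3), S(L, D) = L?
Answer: -301/3 + 200*I ≈ -100.33 + 200.0*I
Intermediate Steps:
n(a, G) = 0
u = 0
b = -5 + 10*I (b = (-1 + sqrt(0 - 4))*5 = (-1 + sqrt(-4))*5 = (-1 + 2*I)*5 = -5 + 10*I ≈ -5.0 + 10.0*I)
S(6, -4)/(-18) + b*20 = 6/(-18) + (-5 + 10*I)*20 = 6*(-1/18) + (-100 + 200*I) = -1/3 + (-100 + 200*I) = -301/3 + 200*I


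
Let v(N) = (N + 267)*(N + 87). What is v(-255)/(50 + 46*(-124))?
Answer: 1008/2827 ≈ 0.35656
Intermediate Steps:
v(N) = (87 + N)*(267 + N) (v(N) = (267 + N)*(87 + N) = (87 + N)*(267 + N))
v(-255)/(50 + 46*(-124)) = (23229 + (-255)² + 354*(-255))/(50 + 46*(-124)) = (23229 + 65025 - 90270)/(50 - 5704) = -2016/(-5654) = -2016*(-1/5654) = 1008/2827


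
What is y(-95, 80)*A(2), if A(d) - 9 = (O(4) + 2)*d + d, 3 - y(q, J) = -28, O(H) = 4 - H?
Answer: 465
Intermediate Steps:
y(q, J) = 31 (y(q, J) = 3 - 1*(-28) = 3 + 28 = 31)
A(d) = 9 + 3*d (A(d) = 9 + (((4 - 1*4) + 2)*d + d) = 9 + (((4 - 4) + 2)*d + d) = 9 + ((0 + 2)*d + d) = 9 + (2*d + d) = 9 + 3*d)
y(-95, 80)*A(2) = 31*(9 + 3*2) = 31*(9 + 6) = 31*15 = 465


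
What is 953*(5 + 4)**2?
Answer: 77193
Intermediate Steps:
953*(5 + 4)**2 = 953*9**2 = 953*81 = 77193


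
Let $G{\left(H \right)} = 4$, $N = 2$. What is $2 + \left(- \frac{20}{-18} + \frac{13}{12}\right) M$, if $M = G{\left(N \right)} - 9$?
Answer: $- \frac{323}{36} \approx -8.9722$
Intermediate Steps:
$M = -5$ ($M = 4 - 9 = -5$)
$2 + \left(- \frac{20}{-18} + \frac{13}{12}\right) M = 2 + \left(- \frac{20}{-18} + \frac{13}{12}\right) \left(-5\right) = 2 + \left(\left(-20\right) \left(- \frac{1}{18}\right) + 13 \cdot \frac{1}{12}\right) \left(-5\right) = 2 + \left(\frac{10}{9} + \frac{13}{12}\right) \left(-5\right) = 2 + \frac{79}{36} \left(-5\right) = 2 - \frac{395}{36} = - \frac{323}{36}$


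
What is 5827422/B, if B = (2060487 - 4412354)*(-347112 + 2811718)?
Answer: -2913711/2898212759701 ≈ -1.0053e-6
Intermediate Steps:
B = -5796425519402 (B = -2351867*2464606 = -5796425519402)
5827422/B = 5827422/(-5796425519402) = 5827422*(-1/5796425519402) = -2913711/2898212759701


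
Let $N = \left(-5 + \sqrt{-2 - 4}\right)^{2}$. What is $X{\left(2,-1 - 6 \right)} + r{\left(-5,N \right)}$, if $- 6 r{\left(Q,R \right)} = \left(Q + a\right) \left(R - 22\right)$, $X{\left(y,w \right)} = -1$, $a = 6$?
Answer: $- \frac{1}{2} + \frac{5 i \sqrt{6}}{3} \approx -0.5 + 4.0825 i$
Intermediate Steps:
$N = \left(-5 + i \sqrt{6}\right)^{2}$ ($N = \left(-5 + \sqrt{-6}\right)^{2} = \left(-5 + i \sqrt{6}\right)^{2} \approx 19.0 - 24.495 i$)
$r{\left(Q,R \right)} = - \frac{\left(-22 + R\right) \left(6 + Q\right)}{6}$ ($r{\left(Q,R \right)} = - \frac{\left(Q + 6\right) \left(R - 22\right)}{6} = - \frac{\left(6 + Q\right) \left(-22 + R\right)}{6} = - \frac{\left(-22 + R\right) \left(6 + Q\right)}{6}$)
$X{\left(2,-1 - 6 \right)} + r{\left(-5,N \right)} = -1 + \left(22 - \left(5 - i \sqrt{6}\right)^{2} + \frac{11}{3} \left(-5\right) - - \frac{5 \left(5 - i \sqrt{6}\right)^{2}}{6}\right) = -1 + \left(22 - \left(5 - i \sqrt{6}\right)^{2} - \frac{55}{3} + \frac{5 \left(5 - i \sqrt{6}\right)^{2}}{6}\right) = -1 + \left(\frac{11}{3} - \frac{\left(5 - i \sqrt{6}\right)^{2}}{6}\right) = \frac{8}{3} - \frac{\left(5 - i \sqrt{6}\right)^{2}}{6}$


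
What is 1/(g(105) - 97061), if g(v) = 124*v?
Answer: -1/84041 ≈ -1.1899e-5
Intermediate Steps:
1/(g(105) - 97061) = 1/(124*105 - 97061) = 1/(13020 - 97061) = 1/(-84041) = -1/84041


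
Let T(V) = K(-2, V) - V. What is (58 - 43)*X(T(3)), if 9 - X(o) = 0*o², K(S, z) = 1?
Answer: 135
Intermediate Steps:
T(V) = 1 - V
X(o) = 9 (X(o) = 9 - 0*o² = 9 - 1*0 = 9 + 0 = 9)
(58 - 43)*X(T(3)) = (58 - 43)*9 = 15*9 = 135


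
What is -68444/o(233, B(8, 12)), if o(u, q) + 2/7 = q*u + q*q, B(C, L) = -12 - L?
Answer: 239554/17557 ≈ 13.644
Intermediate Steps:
o(u, q) = -2/7 + q² + q*u (o(u, q) = -2/7 + (q*u + q*q) = -2/7 + (q*u + q²) = -2/7 + (q² + q*u) = -2/7 + q² + q*u)
-68444/o(233, B(8, 12)) = -68444/(-2/7 + (-12 - 1*12)² + (-12 - 1*12)*233) = -68444/(-2/7 + (-12 - 12)² + (-12 - 12)*233) = -68444/(-2/7 + (-24)² - 24*233) = -68444/(-2/7 + 576 - 5592) = -68444/(-35114/7) = -68444*(-7/35114) = 239554/17557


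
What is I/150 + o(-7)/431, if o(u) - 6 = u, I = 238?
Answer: 51214/32325 ≈ 1.5843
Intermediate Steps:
o(u) = 6 + u
I/150 + o(-7)/431 = 238/150 + (6 - 7)/431 = 238*(1/150) - 1*1/431 = 119/75 - 1/431 = 51214/32325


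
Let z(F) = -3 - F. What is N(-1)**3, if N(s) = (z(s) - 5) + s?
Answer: -512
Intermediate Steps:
N(s) = -8 (N(s) = ((-3 - s) - 5) + s = (-8 - s) + s = -8)
N(-1)**3 = (-8)**3 = -512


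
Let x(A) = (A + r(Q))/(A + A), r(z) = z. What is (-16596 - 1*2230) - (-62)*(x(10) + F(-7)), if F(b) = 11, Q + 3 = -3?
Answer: -90658/5 ≈ -18132.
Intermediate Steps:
Q = -6 (Q = -3 - 3 = -6)
x(A) = (-6 + A)/(2*A) (x(A) = (A - 6)/(A + A) = (-6 + A)/((2*A)) = (-6 + A)*(1/(2*A)) = (-6 + A)/(2*A))
(-16596 - 1*2230) - (-62)*(x(10) + F(-7)) = (-16596 - 1*2230) - (-62)*((1/2)*(-6 + 10)/10 + 11) = (-16596 - 2230) - (-62)*((1/2)*(1/10)*4 + 11) = -18826 - (-62)*(1/5 + 11) = -18826 - (-62)*56/5 = -18826 - 1*(-3472/5) = -18826 + 3472/5 = -90658/5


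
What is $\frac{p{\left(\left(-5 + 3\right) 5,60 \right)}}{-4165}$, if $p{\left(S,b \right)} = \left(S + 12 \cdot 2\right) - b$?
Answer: $\frac{46}{4165} \approx 0.011044$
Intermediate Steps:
$p{\left(S,b \right)} = 24 + S - b$ ($p{\left(S,b \right)} = \left(S + 24\right) - b = \left(24 + S\right) - b = 24 + S - b$)
$\frac{p{\left(\left(-5 + 3\right) 5,60 \right)}}{-4165} = \frac{24 + \left(-5 + 3\right) 5 - 60}{-4165} = \left(24 - 10 - 60\right) \left(- \frac{1}{4165}\right) = \left(-46\right) \left(- \frac{1}{4165}\right) = \frac{46}{4165}$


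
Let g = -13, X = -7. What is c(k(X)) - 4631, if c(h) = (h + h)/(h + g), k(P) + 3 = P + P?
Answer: -69448/15 ≈ -4629.9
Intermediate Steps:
k(P) = -3 + 2*P (k(P) = -3 + (P + P) = -3 + 2*P)
c(h) = 2*h/(-13 + h) (c(h) = (h + h)/(h - 13) = (2*h)/(-13 + h) = 2*h/(-13 + h))
c(k(X)) - 4631 = 2*(-3 + 2*(-7))/(-13 + (-3 + 2*(-7))) - 4631 = 2*(-3 - 14)/(-13 + (-3 - 14)) - 4631 = 2*(-17)/(-13 - 17) - 4631 = 2*(-17)/(-30) - 4631 = 2*(-17)*(-1/30) - 4631 = 17/15 - 4631 = -69448/15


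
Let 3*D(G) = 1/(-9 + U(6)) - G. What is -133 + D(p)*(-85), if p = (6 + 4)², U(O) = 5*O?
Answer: 170036/63 ≈ 2699.0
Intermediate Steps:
p = 100 (p = 10² = 100)
D(G) = 1/63 - G/3 (D(G) = (1/(-9 + 5*6) - G)/3 = (1/(-9 + 30) - G)/3 = (1/21 - G)/3 = 1/63 - G/3)
-133 + D(p)*(-85) = -133 + (1/63 - ⅓*100)*(-85) = -133 + (1/63 - 100/3)*(-85) = -133 - 2099/63*(-85) = -133 + 178415/63 = 170036/63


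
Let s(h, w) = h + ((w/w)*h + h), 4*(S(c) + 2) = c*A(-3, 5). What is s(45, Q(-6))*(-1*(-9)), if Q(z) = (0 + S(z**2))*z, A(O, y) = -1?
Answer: 1215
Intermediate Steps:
S(c) = -2 - c/4 (S(c) = -2 + (c*(-1))/4 = -2 + (-c)/4 = -2 - c/4)
Q(z) = z*(-2 - z**2/4) (Q(z) = (0 + (-2 - z**2/4))*z = (-2 - z**2/4)*z = z*(-2 - z**2/4))
s(h, w) = 3*h (s(h, w) = h + (1*h + h) = h + (h + h) = h + 2*h = 3*h)
s(45, Q(-6))*(-1*(-9)) = (3*45)*(-1*(-9)) = 135*9 = 1215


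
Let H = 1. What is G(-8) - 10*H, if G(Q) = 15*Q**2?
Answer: 950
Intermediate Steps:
G(-8) - 10*H = 15*(-8)**2 - 10 = 15*64 - 1*10 = 960 - 10 = 950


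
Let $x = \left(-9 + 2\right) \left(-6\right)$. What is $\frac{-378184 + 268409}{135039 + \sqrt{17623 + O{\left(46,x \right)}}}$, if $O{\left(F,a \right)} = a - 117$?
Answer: $- \frac{14823906225}{18235513973} + \frac{219550 \sqrt{4387}}{18235513973} \approx -0.81212$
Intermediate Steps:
$x = 42$ ($x = \left(-7\right) \left(-6\right) = 42$)
$O{\left(F,a \right)} = -117 + a$
$\frac{-378184 + 268409}{135039 + \sqrt{17623 + O{\left(46,x \right)}}} = \frac{-378184 + 268409}{135039 + \sqrt{17623 + \left(-117 + 42\right)}} = - \frac{109775}{135039 + \sqrt{17623 - 75}} = - \frac{109775}{135039 + \sqrt{17548}} = - \frac{109775}{135039 + 2 \sqrt{4387}}$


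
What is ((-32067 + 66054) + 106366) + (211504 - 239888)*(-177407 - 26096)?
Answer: 5776369505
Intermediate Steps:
((-32067 + 66054) + 106366) + (211504 - 239888)*(-177407 - 26096) = (33987 + 106366) - 28384*(-203503) = 140353 + 5776229152 = 5776369505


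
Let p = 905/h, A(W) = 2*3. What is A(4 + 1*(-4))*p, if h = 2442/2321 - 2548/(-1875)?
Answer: 1074121875/476939 ≈ 2252.1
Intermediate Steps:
h = 953878/395625 (h = 2442*(1/2321) - 2548*(-1/1875) = 222/211 + 2548/1875 = 953878/395625 ≈ 2.4111)
A(W) = 6
p = 358040625/953878 (p = 905/(953878/395625) = 905*(395625/953878) = 358040625/953878 ≈ 375.35)
A(4 + 1*(-4))*p = 6*(358040625/953878) = 1074121875/476939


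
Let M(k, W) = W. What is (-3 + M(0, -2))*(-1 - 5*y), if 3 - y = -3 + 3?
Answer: 80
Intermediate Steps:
y = 3 (y = 3 - (-3 + 3) = 3 - 1*0 = 3 + 0 = 3)
(-3 + M(0, -2))*(-1 - 5*y) = (-3 - 2)*(-1 - 5*3) = -5*(-1 - 15) = -5*(-16) = 80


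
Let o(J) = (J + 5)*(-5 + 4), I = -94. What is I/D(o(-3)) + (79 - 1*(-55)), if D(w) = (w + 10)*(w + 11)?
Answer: 4777/36 ≈ 132.69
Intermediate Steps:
o(J) = -5 - J (o(J) = (5 + J)*(-1) = -5 - J)
D(w) = (10 + w)*(11 + w)
I/D(o(-3)) + (79 - 1*(-55)) = -94/(110 + (-5 - 1*(-3))² + 21*(-5 - 1*(-3))) + (79 - 1*(-55)) = -94/(110 + (-5 + 3)² + 21*(-5 + 3)) + (79 + 55) = -94/(110 + (-2)² + 21*(-2)) + 134 = -94/(110 + 4 - 42) + 134 = -94/72 + 134 = (1/72)*(-94) + 134 = -47/36 + 134 = 4777/36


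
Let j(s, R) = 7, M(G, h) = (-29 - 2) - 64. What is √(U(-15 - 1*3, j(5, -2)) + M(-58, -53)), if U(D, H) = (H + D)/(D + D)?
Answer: I*√3409/6 ≈ 9.7311*I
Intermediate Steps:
M(G, h) = -95 (M(G, h) = -31 - 64 = -95)
U(D, H) = (D + H)/(2*D) (U(D, H) = (D + H)/((2*D)) = (D + H)*(1/(2*D)) = (D + H)/(2*D))
√(U(-15 - 1*3, j(5, -2)) + M(-58, -53)) = √(((-15 - 1*3) + 7)/(2*(-15 - 1*3)) - 95) = √(((-15 - 3) + 7)/(2*(-15 - 3)) - 95) = √((½)*(-18 + 7)/(-18) - 95) = √((½)*(-1/18)*(-11) - 95) = √(11/36 - 95) = √(-3409/36) = I*√3409/6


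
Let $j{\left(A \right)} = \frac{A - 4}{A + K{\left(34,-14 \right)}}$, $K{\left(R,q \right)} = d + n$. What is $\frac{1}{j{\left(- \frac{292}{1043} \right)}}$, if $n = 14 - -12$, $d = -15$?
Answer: $- \frac{3727}{1488} \approx -2.5047$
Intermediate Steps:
$n = 26$ ($n = 14 + 12 = 26$)
$K{\left(R,q \right)} = 11$ ($K{\left(R,q \right)} = -15 + 26 = 11$)
$j{\left(A \right)} = \frac{-4 + A}{11 + A}$ ($j{\left(A \right)} = \frac{A - 4}{A + 11} = \frac{-4 + A}{11 + A}$)
$\frac{1}{j{\left(- \frac{292}{1043} \right)}} = \frac{1}{\frac{1}{11 - \frac{292}{1043}} \left(-4 - \frac{292}{1043}\right)} = \frac{1}{\frac{1}{\frac{11181}{1043}} \left(- \frac{4464}{1043}\right)} = \frac{1}{\frac{1043}{11181} \left(- \frac{4464}{1043}\right)} = \frac{1}{- \frac{1488}{3727}} = - \frac{3727}{1488}$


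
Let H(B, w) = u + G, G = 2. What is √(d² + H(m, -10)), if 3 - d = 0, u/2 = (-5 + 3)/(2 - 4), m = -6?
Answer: √13 ≈ 3.6056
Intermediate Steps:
u = 2 (u = 2*((-5 + 3)/(2 - 4)) = 2*(-2/(-2)) = 2*(-2*(-½)) = 2*1 = 2)
d = 3 (d = 3 - 1*0 = 3 + 0 = 3)
H(B, w) = 4 (H(B, w) = 2 + 2 = 4)
√(d² + H(m, -10)) = √(3² + 4) = √(9 + 4) = √13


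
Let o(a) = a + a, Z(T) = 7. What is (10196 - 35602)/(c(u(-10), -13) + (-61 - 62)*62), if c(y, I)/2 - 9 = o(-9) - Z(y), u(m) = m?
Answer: 12703/3829 ≈ 3.3176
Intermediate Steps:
o(a) = 2*a
c(y, I) = -32 (c(y, I) = 18 + 2*(2*(-9) - 1*7) = 18 + 2*(-18 - 7) = 18 + 2*(-25) = 18 - 50 = -32)
(10196 - 35602)/(c(u(-10), -13) + (-61 - 62)*62) = (10196 - 35602)/(-32 + (-61 - 62)*62) = -25406/(-32 - 123*62) = -25406/(-32 - 7626) = -25406/(-7658) = -25406*(-1/7658) = 12703/3829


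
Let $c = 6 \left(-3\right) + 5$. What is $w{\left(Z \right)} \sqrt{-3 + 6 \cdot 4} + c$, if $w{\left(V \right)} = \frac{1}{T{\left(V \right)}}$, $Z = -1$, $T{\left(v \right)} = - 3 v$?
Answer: $-13 + \frac{\sqrt{21}}{3} \approx -11.472$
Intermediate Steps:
$w{\left(V \right)} = - \frac{1}{3 V}$ ($w{\left(V \right)} = \frac{1}{\left(-3\right) V} = - \frac{1}{3 V}$)
$c = -13$ ($c = -18 + 5 = -13$)
$w{\left(Z \right)} \sqrt{-3 + 6 \cdot 4} + c = - \frac{1}{3 \left(-1\right)} \sqrt{-3 + 6 \cdot 4} - 13 = \left(- \frac{1}{3}\right) \left(-1\right) \sqrt{-3 + 24} - 13 = \frac{\sqrt{21}}{3} - 13 = -13 + \frac{\sqrt{21}}{3}$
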